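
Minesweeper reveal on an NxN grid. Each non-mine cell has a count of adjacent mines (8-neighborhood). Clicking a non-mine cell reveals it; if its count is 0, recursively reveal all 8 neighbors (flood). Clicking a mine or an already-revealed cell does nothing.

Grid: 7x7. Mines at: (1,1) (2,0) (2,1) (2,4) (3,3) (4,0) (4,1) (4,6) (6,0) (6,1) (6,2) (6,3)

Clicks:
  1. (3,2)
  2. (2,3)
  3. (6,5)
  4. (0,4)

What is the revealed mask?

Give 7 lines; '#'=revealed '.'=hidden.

Answer: ..#####
..#####
...#.##
..#..##
.......
....###
....###

Derivation:
Click 1 (3,2) count=3: revealed 1 new [(3,2)] -> total=1
Click 2 (2,3) count=2: revealed 1 new [(2,3)] -> total=2
Click 3 (6,5) count=0: revealed 6 new [(5,4) (5,5) (5,6) (6,4) (6,5) (6,6)] -> total=8
Click 4 (0,4) count=0: revealed 14 new [(0,2) (0,3) (0,4) (0,5) (0,6) (1,2) (1,3) (1,4) (1,5) (1,6) (2,5) (2,6) (3,5) (3,6)] -> total=22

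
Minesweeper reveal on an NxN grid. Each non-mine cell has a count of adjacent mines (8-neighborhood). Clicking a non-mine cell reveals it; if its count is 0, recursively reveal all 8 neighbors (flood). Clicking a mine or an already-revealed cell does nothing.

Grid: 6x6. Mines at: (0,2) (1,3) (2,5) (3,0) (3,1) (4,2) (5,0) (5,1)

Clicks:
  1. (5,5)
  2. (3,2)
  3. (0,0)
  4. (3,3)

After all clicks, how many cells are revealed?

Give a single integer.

Answer: 16

Derivation:
Click 1 (5,5) count=0: revealed 9 new [(3,3) (3,4) (3,5) (4,3) (4,4) (4,5) (5,3) (5,4) (5,5)] -> total=9
Click 2 (3,2) count=2: revealed 1 new [(3,2)] -> total=10
Click 3 (0,0) count=0: revealed 6 new [(0,0) (0,1) (1,0) (1,1) (2,0) (2,1)] -> total=16
Click 4 (3,3) count=1: revealed 0 new [(none)] -> total=16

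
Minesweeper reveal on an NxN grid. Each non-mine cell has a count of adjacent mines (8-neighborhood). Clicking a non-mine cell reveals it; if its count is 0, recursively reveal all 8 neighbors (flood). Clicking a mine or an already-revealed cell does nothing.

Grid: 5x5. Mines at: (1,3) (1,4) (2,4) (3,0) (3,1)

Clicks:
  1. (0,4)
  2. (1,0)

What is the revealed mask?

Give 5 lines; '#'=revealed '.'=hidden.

Click 1 (0,4) count=2: revealed 1 new [(0,4)] -> total=1
Click 2 (1,0) count=0: revealed 9 new [(0,0) (0,1) (0,2) (1,0) (1,1) (1,2) (2,0) (2,1) (2,2)] -> total=10

Answer: ###.#
###..
###..
.....
.....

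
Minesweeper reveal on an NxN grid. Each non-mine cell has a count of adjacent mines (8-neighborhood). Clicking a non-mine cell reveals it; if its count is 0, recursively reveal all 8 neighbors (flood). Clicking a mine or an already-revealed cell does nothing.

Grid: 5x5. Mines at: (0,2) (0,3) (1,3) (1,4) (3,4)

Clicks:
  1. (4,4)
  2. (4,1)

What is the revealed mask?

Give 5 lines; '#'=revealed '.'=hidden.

Click 1 (4,4) count=1: revealed 1 new [(4,4)] -> total=1
Click 2 (4,1) count=0: revealed 17 new [(0,0) (0,1) (1,0) (1,1) (1,2) (2,0) (2,1) (2,2) (2,3) (3,0) (3,1) (3,2) (3,3) (4,0) (4,1) (4,2) (4,3)] -> total=18

Answer: ##...
###..
####.
####.
#####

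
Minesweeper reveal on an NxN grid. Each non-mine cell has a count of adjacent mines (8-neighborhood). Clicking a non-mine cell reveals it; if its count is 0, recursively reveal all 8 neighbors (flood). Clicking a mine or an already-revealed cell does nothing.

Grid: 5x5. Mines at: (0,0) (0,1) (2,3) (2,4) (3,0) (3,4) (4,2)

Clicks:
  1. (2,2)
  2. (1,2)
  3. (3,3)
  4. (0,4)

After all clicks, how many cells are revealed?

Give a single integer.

Click 1 (2,2) count=1: revealed 1 new [(2,2)] -> total=1
Click 2 (1,2) count=2: revealed 1 new [(1,2)] -> total=2
Click 3 (3,3) count=4: revealed 1 new [(3,3)] -> total=3
Click 4 (0,4) count=0: revealed 5 new [(0,2) (0,3) (0,4) (1,3) (1,4)] -> total=8

Answer: 8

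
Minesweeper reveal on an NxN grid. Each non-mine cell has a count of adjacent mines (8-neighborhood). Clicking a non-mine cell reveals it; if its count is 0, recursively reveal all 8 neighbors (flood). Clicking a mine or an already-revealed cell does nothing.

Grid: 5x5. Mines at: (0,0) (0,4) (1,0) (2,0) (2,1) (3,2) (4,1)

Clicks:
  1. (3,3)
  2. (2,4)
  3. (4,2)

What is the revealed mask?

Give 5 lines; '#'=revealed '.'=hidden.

Answer: .....
...##
...##
...##
..###

Derivation:
Click 1 (3,3) count=1: revealed 1 new [(3,3)] -> total=1
Click 2 (2,4) count=0: revealed 7 new [(1,3) (1,4) (2,3) (2,4) (3,4) (4,3) (4,4)] -> total=8
Click 3 (4,2) count=2: revealed 1 new [(4,2)] -> total=9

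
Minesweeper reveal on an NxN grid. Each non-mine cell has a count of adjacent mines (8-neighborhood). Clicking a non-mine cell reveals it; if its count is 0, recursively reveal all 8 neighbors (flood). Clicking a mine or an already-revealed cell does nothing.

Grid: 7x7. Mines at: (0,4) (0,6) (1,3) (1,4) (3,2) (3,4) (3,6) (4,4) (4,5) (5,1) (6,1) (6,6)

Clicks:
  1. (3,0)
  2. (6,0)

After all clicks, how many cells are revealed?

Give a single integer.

Click 1 (3,0) count=0: revealed 13 new [(0,0) (0,1) (0,2) (1,0) (1,1) (1,2) (2,0) (2,1) (2,2) (3,0) (3,1) (4,0) (4,1)] -> total=13
Click 2 (6,0) count=2: revealed 1 new [(6,0)] -> total=14

Answer: 14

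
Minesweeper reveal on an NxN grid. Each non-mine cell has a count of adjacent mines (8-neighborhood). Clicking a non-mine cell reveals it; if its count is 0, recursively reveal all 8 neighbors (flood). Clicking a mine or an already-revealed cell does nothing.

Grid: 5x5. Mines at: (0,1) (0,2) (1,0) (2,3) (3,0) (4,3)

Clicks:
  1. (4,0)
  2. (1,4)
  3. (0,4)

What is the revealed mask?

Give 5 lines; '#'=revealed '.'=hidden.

Click 1 (4,0) count=1: revealed 1 new [(4,0)] -> total=1
Click 2 (1,4) count=1: revealed 1 new [(1,4)] -> total=2
Click 3 (0,4) count=0: revealed 3 new [(0,3) (0,4) (1,3)] -> total=5

Answer: ...##
...##
.....
.....
#....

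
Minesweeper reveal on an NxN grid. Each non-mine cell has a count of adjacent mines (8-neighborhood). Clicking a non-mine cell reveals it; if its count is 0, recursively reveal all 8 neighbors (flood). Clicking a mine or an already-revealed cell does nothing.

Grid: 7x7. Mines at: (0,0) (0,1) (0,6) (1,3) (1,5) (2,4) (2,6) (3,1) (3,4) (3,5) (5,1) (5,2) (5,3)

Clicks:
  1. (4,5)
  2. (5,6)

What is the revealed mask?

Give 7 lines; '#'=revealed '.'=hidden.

Answer: .......
.......
.......
.......
....###
....###
....###

Derivation:
Click 1 (4,5) count=2: revealed 1 new [(4,5)] -> total=1
Click 2 (5,6) count=0: revealed 8 new [(4,4) (4,6) (5,4) (5,5) (5,6) (6,4) (6,5) (6,6)] -> total=9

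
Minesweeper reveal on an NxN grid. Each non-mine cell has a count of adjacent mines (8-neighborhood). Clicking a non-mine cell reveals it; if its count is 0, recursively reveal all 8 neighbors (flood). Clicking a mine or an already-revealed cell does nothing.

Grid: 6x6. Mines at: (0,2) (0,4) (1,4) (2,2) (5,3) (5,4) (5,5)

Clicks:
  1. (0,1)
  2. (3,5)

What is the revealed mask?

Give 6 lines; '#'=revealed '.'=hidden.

Answer: .#....
......
...###
...###
...###
......

Derivation:
Click 1 (0,1) count=1: revealed 1 new [(0,1)] -> total=1
Click 2 (3,5) count=0: revealed 9 new [(2,3) (2,4) (2,5) (3,3) (3,4) (3,5) (4,3) (4,4) (4,5)] -> total=10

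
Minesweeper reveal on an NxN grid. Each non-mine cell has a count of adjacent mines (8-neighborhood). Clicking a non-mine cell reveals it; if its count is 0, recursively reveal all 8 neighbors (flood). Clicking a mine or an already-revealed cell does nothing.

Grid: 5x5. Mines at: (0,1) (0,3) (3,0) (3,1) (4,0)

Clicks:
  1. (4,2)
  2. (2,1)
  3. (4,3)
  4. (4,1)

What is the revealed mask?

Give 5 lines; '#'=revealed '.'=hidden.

Answer: .....
..###
.####
..###
.####

Derivation:
Click 1 (4,2) count=1: revealed 1 new [(4,2)] -> total=1
Click 2 (2,1) count=2: revealed 1 new [(2,1)] -> total=2
Click 3 (4,3) count=0: revealed 11 new [(1,2) (1,3) (1,4) (2,2) (2,3) (2,4) (3,2) (3,3) (3,4) (4,3) (4,4)] -> total=13
Click 4 (4,1) count=3: revealed 1 new [(4,1)] -> total=14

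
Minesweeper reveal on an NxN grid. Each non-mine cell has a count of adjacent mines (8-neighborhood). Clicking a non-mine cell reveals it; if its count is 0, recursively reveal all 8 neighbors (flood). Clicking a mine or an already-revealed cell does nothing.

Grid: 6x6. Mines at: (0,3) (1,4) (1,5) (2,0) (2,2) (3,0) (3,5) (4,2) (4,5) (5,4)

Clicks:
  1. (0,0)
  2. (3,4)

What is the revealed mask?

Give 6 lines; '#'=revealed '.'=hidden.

Answer: ###...
###...
......
....#.
......
......

Derivation:
Click 1 (0,0) count=0: revealed 6 new [(0,0) (0,1) (0,2) (1,0) (1,1) (1,2)] -> total=6
Click 2 (3,4) count=2: revealed 1 new [(3,4)] -> total=7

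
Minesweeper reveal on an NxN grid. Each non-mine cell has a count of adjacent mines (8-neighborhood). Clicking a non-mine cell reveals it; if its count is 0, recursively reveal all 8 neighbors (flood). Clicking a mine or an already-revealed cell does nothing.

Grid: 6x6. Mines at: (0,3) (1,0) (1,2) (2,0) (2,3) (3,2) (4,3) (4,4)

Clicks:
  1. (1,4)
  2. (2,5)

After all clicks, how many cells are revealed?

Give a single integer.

Answer: 8

Derivation:
Click 1 (1,4) count=2: revealed 1 new [(1,4)] -> total=1
Click 2 (2,5) count=0: revealed 7 new [(0,4) (0,5) (1,5) (2,4) (2,5) (3,4) (3,5)] -> total=8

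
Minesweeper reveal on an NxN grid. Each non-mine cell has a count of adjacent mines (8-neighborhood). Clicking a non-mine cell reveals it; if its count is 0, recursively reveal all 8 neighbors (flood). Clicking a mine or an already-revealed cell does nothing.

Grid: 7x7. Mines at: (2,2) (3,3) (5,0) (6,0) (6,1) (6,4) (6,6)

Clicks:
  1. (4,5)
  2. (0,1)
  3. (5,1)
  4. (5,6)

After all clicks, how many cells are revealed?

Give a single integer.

Click 1 (4,5) count=0: revealed 33 new [(0,0) (0,1) (0,2) (0,3) (0,4) (0,5) (0,6) (1,0) (1,1) (1,2) (1,3) (1,4) (1,5) (1,6) (2,0) (2,1) (2,3) (2,4) (2,5) (2,6) (3,0) (3,1) (3,4) (3,5) (3,6) (4,0) (4,1) (4,4) (4,5) (4,6) (5,4) (5,5) (5,6)] -> total=33
Click 2 (0,1) count=0: revealed 0 new [(none)] -> total=33
Click 3 (5,1) count=3: revealed 1 new [(5,1)] -> total=34
Click 4 (5,6) count=1: revealed 0 new [(none)] -> total=34

Answer: 34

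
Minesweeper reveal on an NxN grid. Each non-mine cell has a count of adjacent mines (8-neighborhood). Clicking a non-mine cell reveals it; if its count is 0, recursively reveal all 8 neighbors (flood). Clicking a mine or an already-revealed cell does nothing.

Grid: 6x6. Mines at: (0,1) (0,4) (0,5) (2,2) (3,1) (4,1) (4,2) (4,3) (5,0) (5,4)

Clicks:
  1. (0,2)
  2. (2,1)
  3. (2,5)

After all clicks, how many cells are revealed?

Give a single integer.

Click 1 (0,2) count=1: revealed 1 new [(0,2)] -> total=1
Click 2 (2,1) count=2: revealed 1 new [(2,1)] -> total=2
Click 3 (2,5) count=0: revealed 11 new [(1,3) (1,4) (1,5) (2,3) (2,4) (2,5) (3,3) (3,4) (3,5) (4,4) (4,5)] -> total=13

Answer: 13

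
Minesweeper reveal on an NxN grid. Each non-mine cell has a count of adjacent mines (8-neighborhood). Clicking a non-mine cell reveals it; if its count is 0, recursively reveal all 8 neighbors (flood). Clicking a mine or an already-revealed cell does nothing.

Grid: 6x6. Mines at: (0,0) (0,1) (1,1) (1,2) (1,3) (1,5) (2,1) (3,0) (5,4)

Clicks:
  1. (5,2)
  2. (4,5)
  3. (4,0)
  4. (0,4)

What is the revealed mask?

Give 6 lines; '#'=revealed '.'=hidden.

Click 1 (5,2) count=0: revealed 19 new [(2,2) (2,3) (2,4) (2,5) (3,1) (3,2) (3,3) (3,4) (3,5) (4,0) (4,1) (4,2) (4,3) (4,4) (4,5) (5,0) (5,1) (5,2) (5,3)] -> total=19
Click 2 (4,5) count=1: revealed 0 new [(none)] -> total=19
Click 3 (4,0) count=1: revealed 0 new [(none)] -> total=19
Click 4 (0,4) count=2: revealed 1 new [(0,4)] -> total=20

Answer: ....#.
......
..####
.#####
######
####..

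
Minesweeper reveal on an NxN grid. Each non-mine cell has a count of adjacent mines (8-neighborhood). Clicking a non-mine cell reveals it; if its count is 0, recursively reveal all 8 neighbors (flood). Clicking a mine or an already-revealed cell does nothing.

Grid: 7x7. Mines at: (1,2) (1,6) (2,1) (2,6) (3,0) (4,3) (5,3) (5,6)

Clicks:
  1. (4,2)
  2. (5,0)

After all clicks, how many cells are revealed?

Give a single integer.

Click 1 (4,2) count=2: revealed 1 new [(4,2)] -> total=1
Click 2 (5,0) count=0: revealed 8 new [(4,0) (4,1) (5,0) (5,1) (5,2) (6,0) (6,1) (6,2)] -> total=9

Answer: 9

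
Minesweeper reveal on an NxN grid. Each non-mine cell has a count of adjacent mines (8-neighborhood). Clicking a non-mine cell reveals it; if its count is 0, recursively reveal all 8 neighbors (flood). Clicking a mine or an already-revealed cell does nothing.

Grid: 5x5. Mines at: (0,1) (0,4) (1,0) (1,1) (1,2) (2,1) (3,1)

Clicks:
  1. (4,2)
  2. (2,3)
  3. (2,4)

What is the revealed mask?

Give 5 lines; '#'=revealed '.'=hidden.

Click 1 (4,2) count=1: revealed 1 new [(4,2)] -> total=1
Click 2 (2,3) count=1: revealed 1 new [(2,3)] -> total=2
Click 3 (2,4) count=0: revealed 9 new [(1,3) (1,4) (2,2) (2,4) (3,2) (3,3) (3,4) (4,3) (4,4)] -> total=11

Answer: .....
...##
..###
..###
..###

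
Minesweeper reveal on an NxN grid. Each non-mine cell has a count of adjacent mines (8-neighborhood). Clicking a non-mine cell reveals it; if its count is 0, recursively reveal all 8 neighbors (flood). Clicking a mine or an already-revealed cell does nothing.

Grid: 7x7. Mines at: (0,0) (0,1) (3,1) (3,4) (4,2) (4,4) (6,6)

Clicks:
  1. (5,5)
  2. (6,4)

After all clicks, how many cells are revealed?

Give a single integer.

Answer: 14

Derivation:
Click 1 (5,5) count=2: revealed 1 new [(5,5)] -> total=1
Click 2 (6,4) count=0: revealed 13 new [(4,0) (4,1) (5,0) (5,1) (5,2) (5,3) (5,4) (6,0) (6,1) (6,2) (6,3) (6,4) (6,5)] -> total=14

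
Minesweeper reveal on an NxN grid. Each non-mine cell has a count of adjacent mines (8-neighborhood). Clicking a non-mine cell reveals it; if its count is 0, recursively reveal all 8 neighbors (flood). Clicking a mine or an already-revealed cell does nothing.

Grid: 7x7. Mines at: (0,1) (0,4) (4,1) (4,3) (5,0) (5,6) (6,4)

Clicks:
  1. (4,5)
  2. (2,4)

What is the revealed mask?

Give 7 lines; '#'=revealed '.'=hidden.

Answer: .....##
#######
#######
#######
....###
.......
.......

Derivation:
Click 1 (4,5) count=1: revealed 1 new [(4,5)] -> total=1
Click 2 (2,4) count=0: revealed 25 new [(0,5) (0,6) (1,0) (1,1) (1,2) (1,3) (1,4) (1,5) (1,6) (2,0) (2,1) (2,2) (2,3) (2,4) (2,5) (2,6) (3,0) (3,1) (3,2) (3,3) (3,4) (3,5) (3,6) (4,4) (4,6)] -> total=26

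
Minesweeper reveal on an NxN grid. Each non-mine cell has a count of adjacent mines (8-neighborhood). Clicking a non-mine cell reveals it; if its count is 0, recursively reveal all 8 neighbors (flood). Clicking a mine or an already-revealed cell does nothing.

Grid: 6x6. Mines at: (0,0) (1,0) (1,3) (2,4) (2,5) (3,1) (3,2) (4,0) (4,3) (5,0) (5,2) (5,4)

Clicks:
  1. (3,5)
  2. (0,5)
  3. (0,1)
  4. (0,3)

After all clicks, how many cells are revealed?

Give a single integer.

Click 1 (3,5) count=2: revealed 1 new [(3,5)] -> total=1
Click 2 (0,5) count=0: revealed 4 new [(0,4) (0,5) (1,4) (1,5)] -> total=5
Click 3 (0,1) count=2: revealed 1 new [(0,1)] -> total=6
Click 4 (0,3) count=1: revealed 1 new [(0,3)] -> total=7

Answer: 7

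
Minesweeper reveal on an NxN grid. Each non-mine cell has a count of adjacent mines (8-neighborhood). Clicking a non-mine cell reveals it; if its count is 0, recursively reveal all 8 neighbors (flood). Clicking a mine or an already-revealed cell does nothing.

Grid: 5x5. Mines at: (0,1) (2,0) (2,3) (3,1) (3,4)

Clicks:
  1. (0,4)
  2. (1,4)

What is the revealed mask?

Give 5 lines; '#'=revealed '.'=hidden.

Answer: ..###
..###
.....
.....
.....

Derivation:
Click 1 (0,4) count=0: revealed 6 new [(0,2) (0,3) (0,4) (1,2) (1,3) (1,4)] -> total=6
Click 2 (1,4) count=1: revealed 0 new [(none)] -> total=6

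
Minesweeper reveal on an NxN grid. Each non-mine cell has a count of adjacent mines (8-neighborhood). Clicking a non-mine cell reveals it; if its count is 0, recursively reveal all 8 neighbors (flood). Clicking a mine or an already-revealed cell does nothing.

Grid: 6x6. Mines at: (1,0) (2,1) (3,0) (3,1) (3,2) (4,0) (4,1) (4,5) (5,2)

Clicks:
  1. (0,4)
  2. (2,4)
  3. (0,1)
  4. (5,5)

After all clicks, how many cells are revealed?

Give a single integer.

Answer: 18

Derivation:
Click 1 (0,4) count=0: revealed 17 new [(0,1) (0,2) (0,3) (0,4) (0,5) (1,1) (1,2) (1,3) (1,4) (1,5) (2,2) (2,3) (2,4) (2,5) (3,3) (3,4) (3,5)] -> total=17
Click 2 (2,4) count=0: revealed 0 new [(none)] -> total=17
Click 3 (0,1) count=1: revealed 0 new [(none)] -> total=17
Click 4 (5,5) count=1: revealed 1 new [(5,5)] -> total=18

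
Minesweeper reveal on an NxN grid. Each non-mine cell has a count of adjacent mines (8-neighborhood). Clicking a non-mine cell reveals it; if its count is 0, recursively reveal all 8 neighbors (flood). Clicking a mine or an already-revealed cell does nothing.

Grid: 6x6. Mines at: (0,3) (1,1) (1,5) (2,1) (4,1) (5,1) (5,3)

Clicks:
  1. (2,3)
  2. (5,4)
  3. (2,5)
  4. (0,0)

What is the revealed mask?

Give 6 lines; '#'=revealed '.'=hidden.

Answer: #.....
..###.
..####
..####
..####
....##

Derivation:
Click 1 (2,3) count=0: revealed 17 new [(1,2) (1,3) (1,4) (2,2) (2,3) (2,4) (2,5) (3,2) (3,3) (3,4) (3,5) (4,2) (4,3) (4,4) (4,5) (5,4) (5,5)] -> total=17
Click 2 (5,4) count=1: revealed 0 new [(none)] -> total=17
Click 3 (2,5) count=1: revealed 0 new [(none)] -> total=17
Click 4 (0,0) count=1: revealed 1 new [(0,0)] -> total=18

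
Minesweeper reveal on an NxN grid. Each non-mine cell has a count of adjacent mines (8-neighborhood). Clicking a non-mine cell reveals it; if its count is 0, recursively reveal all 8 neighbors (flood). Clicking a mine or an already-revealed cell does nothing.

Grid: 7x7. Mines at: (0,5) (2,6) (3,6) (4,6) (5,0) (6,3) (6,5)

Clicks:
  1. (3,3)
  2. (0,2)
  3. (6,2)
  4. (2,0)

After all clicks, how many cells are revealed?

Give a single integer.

Click 1 (3,3) count=0: revealed 34 new [(0,0) (0,1) (0,2) (0,3) (0,4) (1,0) (1,1) (1,2) (1,3) (1,4) (1,5) (2,0) (2,1) (2,2) (2,3) (2,4) (2,5) (3,0) (3,1) (3,2) (3,3) (3,4) (3,5) (4,0) (4,1) (4,2) (4,3) (4,4) (4,5) (5,1) (5,2) (5,3) (5,4) (5,5)] -> total=34
Click 2 (0,2) count=0: revealed 0 new [(none)] -> total=34
Click 3 (6,2) count=1: revealed 1 new [(6,2)] -> total=35
Click 4 (2,0) count=0: revealed 0 new [(none)] -> total=35

Answer: 35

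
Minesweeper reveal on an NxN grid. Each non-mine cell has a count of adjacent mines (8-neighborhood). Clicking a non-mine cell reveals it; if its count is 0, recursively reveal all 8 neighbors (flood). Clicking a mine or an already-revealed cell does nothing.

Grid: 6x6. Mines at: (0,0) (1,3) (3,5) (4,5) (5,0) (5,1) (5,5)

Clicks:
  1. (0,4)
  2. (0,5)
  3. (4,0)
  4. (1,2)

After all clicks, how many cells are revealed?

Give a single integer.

Answer: 8

Derivation:
Click 1 (0,4) count=1: revealed 1 new [(0,4)] -> total=1
Click 2 (0,5) count=0: revealed 5 new [(0,5) (1,4) (1,5) (2,4) (2,5)] -> total=6
Click 3 (4,0) count=2: revealed 1 new [(4,0)] -> total=7
Click 4 (1,2) count=1: revealed 1 new [(1,2)] -> total=8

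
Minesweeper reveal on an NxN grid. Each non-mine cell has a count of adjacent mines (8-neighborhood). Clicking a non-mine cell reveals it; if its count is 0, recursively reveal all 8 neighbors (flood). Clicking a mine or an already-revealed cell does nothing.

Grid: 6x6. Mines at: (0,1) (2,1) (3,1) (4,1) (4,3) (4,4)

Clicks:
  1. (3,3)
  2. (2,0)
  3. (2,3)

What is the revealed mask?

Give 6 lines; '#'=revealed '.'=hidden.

Click 1 (3,3) count=2: revealed 1 new [(3,3)] -> total=1
Click 2 (2,0) count=2: revealed 1 new [(2,0)] -> total=2
Click 3 (2,3) count=0: revealed 15 new [(0,2) (0,3) (0,4) (0,5) (1,2) (1,3) (1,4) (1,5) (2,2) (2,3) (2,4) (2,5) (3,2) (3,4) (3,5)] -> total=17

Answer: ..####
..####
#.####
..####
......
......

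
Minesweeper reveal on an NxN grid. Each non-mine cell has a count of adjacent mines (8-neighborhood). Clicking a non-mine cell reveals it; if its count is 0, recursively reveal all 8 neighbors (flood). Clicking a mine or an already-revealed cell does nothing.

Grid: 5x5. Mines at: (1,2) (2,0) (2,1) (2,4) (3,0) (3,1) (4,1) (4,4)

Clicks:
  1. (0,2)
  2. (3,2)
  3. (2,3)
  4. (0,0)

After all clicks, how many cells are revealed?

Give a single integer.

Click 1 (0,2) count=1: revealed 1 new [(0,2)] -> total=1
Click 2 (3,2) count=3: revealed 1 new [(3,2)] -> total=2
Click 3 (2,3) count=2: revealed 1 new [(2,3)] -> total=3
Click 4 (0,0) count=0: revealed 4 new [(0,0) (0,1) (1,0) (1,1)] -> total=7

Answer: 7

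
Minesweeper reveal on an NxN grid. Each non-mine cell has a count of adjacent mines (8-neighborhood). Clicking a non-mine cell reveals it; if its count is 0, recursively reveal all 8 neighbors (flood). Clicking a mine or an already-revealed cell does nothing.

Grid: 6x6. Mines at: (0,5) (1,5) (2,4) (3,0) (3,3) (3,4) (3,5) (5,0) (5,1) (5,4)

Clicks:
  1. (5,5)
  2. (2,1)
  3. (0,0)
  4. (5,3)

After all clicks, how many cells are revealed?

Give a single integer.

Answer: 16

Derivation:
Click 1 (5,5) count=1: revealed 1 new [(5,5)] -> total=1
Click 2 (2,1) count=1: revealed 1 new [(2,1)] -> total=2
Click 3 (0,0) count=0: revealed 13 new [(0,0) (0,1) (0,2) (0,3) (0,4) (1,0) (1,1) (1,2) (1,3) (1,4) (2,0) (2,2) (2,3)] -> total=15
Click 4 (5,3) count=1: revealed 1 new [(5,3)] -> total=16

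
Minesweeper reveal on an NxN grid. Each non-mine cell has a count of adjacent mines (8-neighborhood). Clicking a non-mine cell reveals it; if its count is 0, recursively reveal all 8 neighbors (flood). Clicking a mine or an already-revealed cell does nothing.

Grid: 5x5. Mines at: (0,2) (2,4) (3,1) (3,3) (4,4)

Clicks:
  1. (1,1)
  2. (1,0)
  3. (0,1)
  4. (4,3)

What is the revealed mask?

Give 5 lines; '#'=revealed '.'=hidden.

Answer: ##...
##...
##...
.....
...#.

Derivation:
Click 1 (1,1) count=1: revealed 1 new [(1,1)] -> total=1
Click 2 (1,0) count=0: revealed 5 new [(0,0) (0,1) (1,0) (2,0) (2,1)] -> total=6
Click 3 (0,1) count=1: revealed 0 new [(none)] -> total=6
Click 4 (4,3) count=2: revealed 1 new [(4,3)] -> total=7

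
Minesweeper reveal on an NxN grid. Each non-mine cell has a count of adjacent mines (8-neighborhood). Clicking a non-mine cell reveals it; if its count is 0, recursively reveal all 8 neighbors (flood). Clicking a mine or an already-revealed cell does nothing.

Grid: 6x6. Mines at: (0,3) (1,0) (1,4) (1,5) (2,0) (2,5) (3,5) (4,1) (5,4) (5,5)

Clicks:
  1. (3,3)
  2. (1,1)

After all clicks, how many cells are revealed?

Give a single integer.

Click 1 (3,3) count=0: revealed 14 new [(1,1) (1,2) (1,3) (2,1) (2,2) (2,3) (2,4) (3,1) (3,2) (3,3) (3,4) (4,2) (4,3) (4,4)] -> total=14
Click 2 (1,1) count=2: revealed 0 new [(none)] -> total=14

Answer: 14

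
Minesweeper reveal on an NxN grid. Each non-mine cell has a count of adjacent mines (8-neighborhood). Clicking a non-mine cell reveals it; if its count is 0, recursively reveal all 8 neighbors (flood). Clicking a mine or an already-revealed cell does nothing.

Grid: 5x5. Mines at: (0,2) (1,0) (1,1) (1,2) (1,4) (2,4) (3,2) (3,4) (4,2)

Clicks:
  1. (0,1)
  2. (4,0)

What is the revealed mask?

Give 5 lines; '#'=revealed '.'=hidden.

Click 1 (0,1) count=4: revealed 1 new [(0,1)] -> total=1
Click 2 (4,0) count=0: revealed 6 new [(2,0) (2,1) (3,0) (3,1) (4,0) (4,1)] -> total=7

Answer: .#...
.....
##...
##...
##...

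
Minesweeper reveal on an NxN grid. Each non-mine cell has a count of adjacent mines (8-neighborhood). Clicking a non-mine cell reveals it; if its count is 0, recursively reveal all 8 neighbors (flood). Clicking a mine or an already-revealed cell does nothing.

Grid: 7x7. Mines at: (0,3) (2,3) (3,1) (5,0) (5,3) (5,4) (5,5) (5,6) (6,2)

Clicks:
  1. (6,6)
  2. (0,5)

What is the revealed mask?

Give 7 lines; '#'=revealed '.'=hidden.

Answer: ....###
....###
....###
....###
....###
.......
......#

Derivation:
Click 1 (6,6) count=2: revealed 1 new [(6,6)] -> total=1
Click 2 (0,5) count=0: revealed 15 new [(0,4) (0,5) (0,6) (1,4) (1,5) (1,6) (2,4) (2,5) (2,6) (3,4) (3,5) (3,6) (4,4) (4,5) (4,6)] -> total=16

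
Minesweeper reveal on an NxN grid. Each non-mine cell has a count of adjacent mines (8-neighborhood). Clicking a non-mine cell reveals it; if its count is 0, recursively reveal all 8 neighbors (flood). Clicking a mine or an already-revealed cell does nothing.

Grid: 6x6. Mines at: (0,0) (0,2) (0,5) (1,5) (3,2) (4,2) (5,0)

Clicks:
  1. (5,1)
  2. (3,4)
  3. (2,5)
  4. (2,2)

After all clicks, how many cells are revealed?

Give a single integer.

Click 1 (5,1) count=2: revealed 1 new [(5,1)] -> total=1
Click 2 (3,4) count=0: revealed 12 new [(2,3) (2,4) (2,5) (3,3) (3,4) (3,5) (4,3) (4,4) (4,5) (5,3) (5,4) (5,5)] -> total=13
Click 3 (2,5) count=1: revealed 0 new [(none)] -> total=13
Click 4 (2,2) count=1: revealed 1 new [(2,2)] -> total=14

Answer: 14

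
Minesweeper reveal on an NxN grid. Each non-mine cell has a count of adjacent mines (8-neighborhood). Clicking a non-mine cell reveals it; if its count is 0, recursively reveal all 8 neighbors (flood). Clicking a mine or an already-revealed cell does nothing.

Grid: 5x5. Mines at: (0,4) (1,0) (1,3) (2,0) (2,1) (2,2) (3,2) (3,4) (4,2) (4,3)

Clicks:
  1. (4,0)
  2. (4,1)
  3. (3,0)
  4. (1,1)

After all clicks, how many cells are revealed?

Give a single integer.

Click 1 (4,0) count=0: revealed 4 new [(3,0) (3,1) (4,0) (4,1)] -> total=4
Click 2 (4,1) count=2: revealed 0 new [(none)] -> total=4
Click 3 (3,0) count=2: revealed 0 new [(none)] -> total=4
Click 4 (1,1) count=4: revealed 1 new [(1,1)] -> total=5

Answer: 5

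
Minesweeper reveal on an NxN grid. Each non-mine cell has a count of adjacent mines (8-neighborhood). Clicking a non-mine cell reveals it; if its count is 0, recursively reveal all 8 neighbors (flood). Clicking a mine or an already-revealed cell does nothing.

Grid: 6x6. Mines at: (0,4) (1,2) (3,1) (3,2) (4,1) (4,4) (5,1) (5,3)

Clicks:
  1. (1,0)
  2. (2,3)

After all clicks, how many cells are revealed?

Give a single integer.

Click 1 (1,0) count=0: revealed 6 new [(0,0) (0,1) (1,0) (1,1) (2,0) (2,1)] -> total=6
Click 2 (2,3) count=2: revealed 1 new [(2,3)] -> total=7

Answer: 7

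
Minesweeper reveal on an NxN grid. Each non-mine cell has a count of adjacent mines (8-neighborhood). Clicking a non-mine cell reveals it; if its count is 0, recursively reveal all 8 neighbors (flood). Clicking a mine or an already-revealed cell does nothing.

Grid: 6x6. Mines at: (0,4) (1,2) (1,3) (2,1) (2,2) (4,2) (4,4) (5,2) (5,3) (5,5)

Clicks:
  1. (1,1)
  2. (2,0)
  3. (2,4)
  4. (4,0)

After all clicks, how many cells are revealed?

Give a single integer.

Answer: 9

Derivation:
Click 1 (1,1) count=3: revealed 1 new [(1,1)] -> total=1
Click 2 (2,0) count=1: revealed 1 new [(2,0)] -> total=2
Click 3 (2,4) count=1: revealed 1 new [(2,4)] -> total=3
Click 4 (4,0) count=0: revealed 6 new [(3,0) (3,1) (4,0) (4,1) (5,0) (5,1)] -> total=9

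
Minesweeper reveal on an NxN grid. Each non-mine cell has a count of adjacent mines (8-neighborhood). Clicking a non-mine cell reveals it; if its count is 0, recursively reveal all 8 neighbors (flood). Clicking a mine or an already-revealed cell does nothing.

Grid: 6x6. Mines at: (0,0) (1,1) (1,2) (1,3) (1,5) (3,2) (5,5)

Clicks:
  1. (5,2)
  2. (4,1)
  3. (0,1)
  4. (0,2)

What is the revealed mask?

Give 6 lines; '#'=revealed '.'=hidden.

Answer: .##...
......
##....
##....
#####.
#####.

Derivation:
Click 1 (5,2) count=0: revealed 14 new [(2,0) (2,1) (3,0) (3,1) (4,0) (4,1) (4,2) (4,3) (4,4) (5,0) (5,1) (5,2) (5,3) (5,4)] -> total=14
Click 2 (4,1) count=1: revealed 0 new [(none)] -> total=14
Click 3 (0,1) count=3: revealed 1 new [(0,1)] -> total=15
Click 4 (0,2) count=3: revealed 1 new [(0,2)] -> total=16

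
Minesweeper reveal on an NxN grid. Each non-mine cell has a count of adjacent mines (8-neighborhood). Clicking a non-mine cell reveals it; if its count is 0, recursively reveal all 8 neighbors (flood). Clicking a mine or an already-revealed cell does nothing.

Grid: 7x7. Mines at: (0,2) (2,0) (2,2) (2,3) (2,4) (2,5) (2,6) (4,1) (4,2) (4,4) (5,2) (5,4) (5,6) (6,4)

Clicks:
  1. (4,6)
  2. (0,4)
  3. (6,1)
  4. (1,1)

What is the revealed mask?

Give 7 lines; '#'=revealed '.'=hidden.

Click 1 (4,6) count=1: revealed 1 new [(4,6)] -> total=1
Click 2 (0,4) count=0: revealed 8 new [(0,3) (0,4) (0,5) (0,6) (1,3) (1,4) (1,5) (1,6)] -> total=9
Click 3 (6,1) count=1: revealed 1 new [(6,1)] -> total=10
Click 4 (1,1) count=3: revealed 1 new [(1,1)] -> total=11

Answer: ...####
.#.####
.......
.......
......#
.......
.#.....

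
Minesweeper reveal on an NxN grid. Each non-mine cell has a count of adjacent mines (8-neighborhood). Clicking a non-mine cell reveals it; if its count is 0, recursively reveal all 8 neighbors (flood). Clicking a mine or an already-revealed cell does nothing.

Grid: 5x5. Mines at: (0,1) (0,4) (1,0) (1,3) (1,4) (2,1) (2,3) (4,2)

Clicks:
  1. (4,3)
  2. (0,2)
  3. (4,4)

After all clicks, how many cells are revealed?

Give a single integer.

Answer: 5

Derivation:
Click 1 (4,3) count=1: revealed 1 new [(4,3)] -> total=1
Click 2 (0,2) count=2: revealed 1 new [(0,2)] -> total=2
Click 3 (4,4) count=0: revealed 3 new [(3,3) (3,4) (4,4)] -> total=5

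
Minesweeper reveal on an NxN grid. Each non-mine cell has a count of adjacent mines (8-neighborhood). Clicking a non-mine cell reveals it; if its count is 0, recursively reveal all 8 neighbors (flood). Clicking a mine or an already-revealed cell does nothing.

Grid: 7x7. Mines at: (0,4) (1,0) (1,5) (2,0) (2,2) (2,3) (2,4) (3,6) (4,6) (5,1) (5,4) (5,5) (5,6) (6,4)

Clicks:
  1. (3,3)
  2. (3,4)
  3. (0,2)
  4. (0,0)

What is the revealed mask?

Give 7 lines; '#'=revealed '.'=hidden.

Answer: ####...
.###...
.......
...##..
.......
.......
.......

Derivation:
Click 1 (3,3) count=3: revealed 1 new [(3,3)] -> total=1
Click 2 (3,4) count=2: revealed 1 new [(3,4)] -> total=2
Click 3 (0,2) count=0: revealed 6 new [(0,1) (0,2) (0,3) (1,1) (1,2) (1,3)] -> total=8
Click 4 (0,0) count=1: revealed 1 new [(0,0)] -> total=9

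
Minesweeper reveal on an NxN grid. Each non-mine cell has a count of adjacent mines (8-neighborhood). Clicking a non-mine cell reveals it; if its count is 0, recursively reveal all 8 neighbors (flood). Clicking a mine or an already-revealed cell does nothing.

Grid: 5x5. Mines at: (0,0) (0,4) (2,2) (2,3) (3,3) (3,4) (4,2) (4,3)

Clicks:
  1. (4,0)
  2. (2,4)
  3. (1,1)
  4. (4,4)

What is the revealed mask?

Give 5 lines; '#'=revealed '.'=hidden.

Answer: .....
##...
##..#
##...
##..#

Derivation:
Click 1 (4,0) count=0: revealed 8 new [(1,0) (1,1) (2,0) (2,1) (3,0) (3,1) (4,0) (4,1)] -> total=8
Click 2 (2,4) count=3: revealed 1 new [(2,4)] -> total=9
Click 3 (1,1) count=2: revealed 0 new [(none)] -> total=9
Click 4 (4,4) count=3: revealed 1 new [(4,4)] -> total=10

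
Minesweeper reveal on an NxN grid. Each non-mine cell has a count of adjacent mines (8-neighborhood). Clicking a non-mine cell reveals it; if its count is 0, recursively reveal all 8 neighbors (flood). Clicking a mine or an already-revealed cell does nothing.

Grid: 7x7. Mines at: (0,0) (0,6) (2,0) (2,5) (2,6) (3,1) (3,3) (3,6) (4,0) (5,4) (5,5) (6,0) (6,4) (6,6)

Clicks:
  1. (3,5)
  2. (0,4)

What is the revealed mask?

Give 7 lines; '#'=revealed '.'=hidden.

Click 1 (3,5) count=3: revealed 1 new [(3,5)] -> total=1
Click 2 (0,4) count=0: revealed 14 new [(0,1) (0,2) (0,3) (0,4) (0,5) (1,1) (1,2) (1,3) (1,4) (1,5) (2,1) (2,2) (2,3) (2,4)] -> total=15

Answer: .#####.
.#####.
.####..
.....#.
.......
.......
.......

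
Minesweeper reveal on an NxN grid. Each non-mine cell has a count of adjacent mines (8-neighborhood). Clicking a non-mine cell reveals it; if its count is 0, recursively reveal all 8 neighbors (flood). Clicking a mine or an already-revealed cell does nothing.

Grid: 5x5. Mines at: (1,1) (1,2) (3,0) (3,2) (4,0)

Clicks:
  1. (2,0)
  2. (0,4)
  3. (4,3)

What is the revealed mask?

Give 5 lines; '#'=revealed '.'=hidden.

Answer: ...##
...##
#..##
...##
...##

Derivation:
Click 1 (2,0) count=2: revealed 1 new [(2,0)] -> total=1
Click 2 (0,4) count=0: revealed 10 new [(0,3) (0,4) (1,3) (1,4) (2,3) (2,4) (3,3) (3,4) (4,3) (4,4)] -> total=11
Click 3 (4,3) count=1: revealed 0 new [(none)] -> total=11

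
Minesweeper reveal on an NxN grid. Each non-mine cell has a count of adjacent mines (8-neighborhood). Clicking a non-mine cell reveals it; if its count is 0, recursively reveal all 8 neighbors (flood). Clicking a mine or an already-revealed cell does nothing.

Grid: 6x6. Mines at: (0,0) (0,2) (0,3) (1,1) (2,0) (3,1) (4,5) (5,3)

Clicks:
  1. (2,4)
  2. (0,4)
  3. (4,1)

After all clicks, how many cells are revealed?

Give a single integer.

Click 1 (2,4) count=0: revealed 17 new [(0,4) (0,5) (1,2) (1,3) (1,4) (1,5) (2,2) (2,3) (2,4) (2,5) (3,2) (3,3) (3,4) (3,5) (4,2) (4,3) (4,4)] -> total=17
Click 2 (0,4) count=1: revealed 0 new [(none)] -> total=17
Click 3 (4,1) count=1: revealed 1 new [(4,1)] -> total=18

Answer: 18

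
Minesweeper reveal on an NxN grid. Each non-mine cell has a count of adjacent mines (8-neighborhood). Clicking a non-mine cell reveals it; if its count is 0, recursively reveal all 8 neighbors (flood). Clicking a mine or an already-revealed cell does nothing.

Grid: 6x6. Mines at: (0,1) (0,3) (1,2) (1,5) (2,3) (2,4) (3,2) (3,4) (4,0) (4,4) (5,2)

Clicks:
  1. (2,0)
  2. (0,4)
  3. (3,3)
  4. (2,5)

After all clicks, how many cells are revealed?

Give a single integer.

Click 1 (2,0) count=0: revealed 6 new [(1,0) (1,1) (2,0) (2,1) (3,0) (3,1)] -> total=6
Click 2 (0,4) count=2: revealed 1 new [(0,4)] -> total=7
Click 3 (3,3) count=5: revealed 1 new [(3,3)] -> total=8
Click 4 (2,5) count=3: revealed 1 new [(2,5)] -> total=9

Answer: 9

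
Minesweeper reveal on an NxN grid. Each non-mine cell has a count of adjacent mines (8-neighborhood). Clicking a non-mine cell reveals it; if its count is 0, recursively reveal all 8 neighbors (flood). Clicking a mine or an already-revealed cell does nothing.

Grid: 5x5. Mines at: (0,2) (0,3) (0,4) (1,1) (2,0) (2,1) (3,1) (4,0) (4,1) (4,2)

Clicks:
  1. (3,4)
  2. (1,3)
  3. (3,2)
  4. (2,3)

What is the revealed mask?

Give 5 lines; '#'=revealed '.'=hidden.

Answer: .....
..###
..###
..###
...##

Derivation:
Click 1 (3,4) count=0: revealed 11 new [(1,2) (1,3) (1,4) (2,2) (2,3) (2,4) (3,2) (3,3) (3,4) (4,3) (4,4)] -> total=11
Click 2 (1,3) count=3: revealed 0 new [(none)] -> total=11
Click 3 (3,2) count=4: revealed 0 new [(none)] -> total=11
Click 4 (2,3) count=0: revealed 0 new [(none)] -> total=11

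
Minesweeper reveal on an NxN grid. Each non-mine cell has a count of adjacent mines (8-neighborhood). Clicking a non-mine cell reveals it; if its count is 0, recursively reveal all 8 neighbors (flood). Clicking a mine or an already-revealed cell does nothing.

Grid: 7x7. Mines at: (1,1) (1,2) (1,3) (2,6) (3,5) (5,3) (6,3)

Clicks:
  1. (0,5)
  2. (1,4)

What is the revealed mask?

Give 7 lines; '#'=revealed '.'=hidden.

Click 1 (0,5) count=0: revealed 6 new [(0,4) (0,5) (0,6) (1,4) (1,5) (1,6)] -> total=6
Click 2 (1,4) count=1: revealed 0 new [(none)] -> total=6

Answer: ....###
....###
.......
.......
.......
.......
.......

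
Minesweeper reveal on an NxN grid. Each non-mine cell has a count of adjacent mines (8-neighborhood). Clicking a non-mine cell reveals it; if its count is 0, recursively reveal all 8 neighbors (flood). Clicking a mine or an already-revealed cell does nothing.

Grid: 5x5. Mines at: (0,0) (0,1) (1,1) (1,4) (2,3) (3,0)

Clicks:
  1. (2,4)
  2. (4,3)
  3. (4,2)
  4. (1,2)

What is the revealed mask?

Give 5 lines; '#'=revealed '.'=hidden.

Answer: .....
..#..
....#
.####
.####

Derivation:
Click 1 (2,4) count=2: revealed 1 new [(2,4)] -> total=1
Click 2 (4,3) count=0: revealed 8 new [(3,1) (3,2) (3,3) (3,4) (4,1) (4,2) (4,3) (4,4)] -> total=9
Click 3 (4,2) count=0: revealed 0 new [(none)] -> total=9
Click 4 (1,2) count=3: revealed 1 new [(1,2)] -> total=10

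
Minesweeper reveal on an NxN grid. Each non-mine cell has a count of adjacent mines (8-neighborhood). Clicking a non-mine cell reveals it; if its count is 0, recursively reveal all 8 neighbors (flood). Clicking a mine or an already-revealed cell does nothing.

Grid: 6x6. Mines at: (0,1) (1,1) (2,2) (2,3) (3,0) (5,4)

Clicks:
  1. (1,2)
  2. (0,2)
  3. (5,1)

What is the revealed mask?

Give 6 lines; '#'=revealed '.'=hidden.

Answer: ..#...
..#...
......
.###..
####..
####..

Derivation:
Click 1 (1,2) count=4: revealed 1 new [(1,2)] -> total=1
Click 2 (0,2) count=2: revealed 1 new [(0,2)] -> total=2
Click 3 (5,1) count=0: revealed 11 new [(3,1) (3,2) (3,3) (4,0) (4,1) (4,2) (4,3) (5,0) (5,1) (5,2) (5,3)] -> total=13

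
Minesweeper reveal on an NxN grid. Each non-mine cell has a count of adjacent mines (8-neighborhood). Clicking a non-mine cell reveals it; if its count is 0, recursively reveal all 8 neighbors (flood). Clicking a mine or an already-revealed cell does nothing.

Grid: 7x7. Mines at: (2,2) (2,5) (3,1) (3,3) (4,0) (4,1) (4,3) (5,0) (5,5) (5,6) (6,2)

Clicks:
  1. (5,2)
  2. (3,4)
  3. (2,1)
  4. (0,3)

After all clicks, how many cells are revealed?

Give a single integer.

Answer: 18

Derivation:
Click 1 (5,2) count=3: revealed 1 new [(5,2)] -> total=1
Click 2 (3,4) count=3: revealed 1 new [(3,4)] -> total=2
Click 3 (2,1) count=2: revealed 1 new [(2,1)] -> total=3
Click 4 (0,3) count=0: revealed 15 new [(0,0) (0,1) (0,2) (0,3) (0,4) (0,5) (0,6) (1,0) (1,1) (1,2) (1,3) (1,4) (1,5) (1,6) (2,0)] -> total=18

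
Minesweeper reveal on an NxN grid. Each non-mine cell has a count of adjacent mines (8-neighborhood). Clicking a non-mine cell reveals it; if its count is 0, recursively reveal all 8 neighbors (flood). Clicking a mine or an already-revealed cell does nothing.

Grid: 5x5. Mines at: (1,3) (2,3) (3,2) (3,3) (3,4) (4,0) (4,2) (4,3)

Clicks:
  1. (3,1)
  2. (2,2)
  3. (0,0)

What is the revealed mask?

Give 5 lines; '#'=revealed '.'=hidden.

Answer: ###..
###..
###..
##...
.....

Derivation:
Click 1 (3,1) count=3: revealed 1 new [(3,1)] -> total=1
Click 2 (2,2) count=4: revealed 1 new [(2,2)] -> total=2
Click 3 (0,0) count=0: revealed 9 new [(0,0) (0,1) (0,2) (1,0) (1,1) (1,2) (2,0) (2,1) (3,0)] -> total=11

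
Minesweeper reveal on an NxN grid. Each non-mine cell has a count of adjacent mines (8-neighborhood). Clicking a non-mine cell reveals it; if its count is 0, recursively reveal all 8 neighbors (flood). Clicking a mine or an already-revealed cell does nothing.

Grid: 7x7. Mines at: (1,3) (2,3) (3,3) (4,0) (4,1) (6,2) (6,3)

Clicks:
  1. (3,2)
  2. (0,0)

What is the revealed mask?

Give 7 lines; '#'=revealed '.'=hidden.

Answer: ###....
###....
###....
###....
.......
.......
.......

Derivation:
Click 1 (3,2) count=3: revealed 1 new [(3,2)] -> total=1
Click 2 (0,0) count=0: revealed 11 new [(0,0) (0,1) (0,2) (1,0) (1,1) (1,2) (2,0) (2,1) (2,2) (3,0) (3,1)] -> total=12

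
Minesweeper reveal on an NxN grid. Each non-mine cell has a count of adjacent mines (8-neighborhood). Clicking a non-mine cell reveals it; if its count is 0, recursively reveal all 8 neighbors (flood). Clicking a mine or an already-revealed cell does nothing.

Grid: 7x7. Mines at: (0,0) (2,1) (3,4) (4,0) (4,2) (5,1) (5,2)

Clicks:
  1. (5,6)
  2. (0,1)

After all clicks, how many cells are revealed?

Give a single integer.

Click 1 (5,6) count=0: revealed 31 new [(0,1) (0,2) (0,3) (0,4) (0,5) (0,6) (1,1) (1,2) (1,3) (1,4) (1,5) (1,6) (2,2) (2,3) (2,4) (2,5) (2,6) (3,5) (3,6) (4,3) (4,4) (4,5) (4,6) (5,3) (5,4) (5,5) (5,6) (6,3) (6,4) (6,5) (6,6)] -> total=31
Click 2 (0,1) count=1: revealed 0 new [(none)] -> total=31

Answer: 31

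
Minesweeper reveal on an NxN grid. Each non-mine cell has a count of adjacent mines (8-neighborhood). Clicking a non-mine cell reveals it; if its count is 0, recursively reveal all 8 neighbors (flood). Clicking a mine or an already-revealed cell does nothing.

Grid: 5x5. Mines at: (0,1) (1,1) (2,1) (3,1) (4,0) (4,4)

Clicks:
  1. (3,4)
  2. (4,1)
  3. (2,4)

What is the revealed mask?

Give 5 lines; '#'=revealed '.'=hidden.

Click 1 (3,4) count=1: revealed 1 new [(3,4)] -> total=1
Click 2 (4,1) count=2: revealed 1 new [(4,1)] -> total=2
Click 3 (2,4) count=0: revealed 11 new [(0,2) (0,3) (0,4) (1,2) (1,3) (1,4) (2,2) (2,3) (2,4) (3,2) (3,3)] -> total=13

Answer: ..###
..###
..###
..###
.#...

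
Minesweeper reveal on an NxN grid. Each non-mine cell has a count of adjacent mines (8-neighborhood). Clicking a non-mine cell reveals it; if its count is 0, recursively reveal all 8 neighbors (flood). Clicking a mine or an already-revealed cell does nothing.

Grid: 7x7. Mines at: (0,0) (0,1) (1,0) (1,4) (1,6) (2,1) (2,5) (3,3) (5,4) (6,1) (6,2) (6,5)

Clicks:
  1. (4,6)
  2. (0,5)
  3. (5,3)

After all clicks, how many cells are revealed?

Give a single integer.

Answer: 8

Derivation:
Click 1 (4,6) count=0: revealed 6 new [(3,5) (3,6) (4,5) (4,6) (5,5) (5,6)] -> total=6
Click 2 (0,5) count=2: revealed 1 new [(0,5)] -> total=7
Click 3 (5,3) count=2: revealed 1 new [(5,3)] -> total=8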